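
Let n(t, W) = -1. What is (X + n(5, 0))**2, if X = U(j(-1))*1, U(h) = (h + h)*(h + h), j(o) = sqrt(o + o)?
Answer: 81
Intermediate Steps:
j(o) = sqrt(2)*sqrt(o) (j(o) = sqrt(2*o) = sqrt(2)*sqrt(o))
U(h) = 4*h**2 (U(h) = (2*h)*(2*h) = 4*h**2)
X = -8 (X = (4*(sqrt(2)*sqrt(-1))**2)*1 = (4*(sqrt(2)*I)**2)*1 = (4*(I*sqrt(2))**2)*1 = (4*(-2))*1 = -8*1 = -8)
(X + n(5, 0))**2 = (-8 - 1)**2 = (-9)**2 = 81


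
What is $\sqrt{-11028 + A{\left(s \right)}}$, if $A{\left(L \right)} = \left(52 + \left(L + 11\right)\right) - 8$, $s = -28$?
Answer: $i \sqrt{11001} \approx 104.89 i$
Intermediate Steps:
$A{\left(L \right)} = 55 + L$ ($A{\left(L \right)} = \left(52 + \left(11 + L\right)\right) - 8 = \left(63 + L\right) - 8 = 55 + L$)
$\sqrt{-11028 + A{\left(s \right)}} = \sqrt{-11028 + \left(55 - 28\right)} = \sqrt{-11028 + 27} = \sqrt{-11001} = i \sqrt{11001}$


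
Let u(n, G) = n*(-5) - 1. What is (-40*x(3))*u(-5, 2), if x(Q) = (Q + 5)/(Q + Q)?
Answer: -1280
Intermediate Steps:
x(Q) = (5 + Q)/(2*Q) (x(Q) = (5 + Q)/((2*Q)) = (5 + Q)*(1/(2*Q)) = (5 + Q)/(2*Q))
u(n, G) = -1 - 5*n (u(n, G) = -5*n - 1 = -1 - 5*n)
(-40*x(3))*u(-5, 2) = (-20*(5 + 3)/3)*(-1 - 5*(-5)) = (-20*8/3)*(-1 + 25) = -40*4/3*24 = -160/3*24 = -1280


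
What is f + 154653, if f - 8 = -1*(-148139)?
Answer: 302800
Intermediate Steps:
f = 148147 (f = 8 - 1*(-148139) = 8 + 148139 = 148147)
f + 154653 = 148147 + 154653 = 302800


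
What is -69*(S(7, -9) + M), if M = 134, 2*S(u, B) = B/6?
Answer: -36777/4 ≈ -9194.3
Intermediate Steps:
S(u, B) = B/12 (S(u, B) = (B/6)/2 = B/12)
-69*(S(7, -9) + M) = -69*((1/12)*(-9) + 134) = -69*(-¾ + 134) = -69*533/4 = -36777/4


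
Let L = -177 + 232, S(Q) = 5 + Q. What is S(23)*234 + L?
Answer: 6607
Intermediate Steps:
L = 55
S(23)*234 + L = (5 + 23)*234 + 55 = 28*234 + 55 = 6552 + 55 = 6607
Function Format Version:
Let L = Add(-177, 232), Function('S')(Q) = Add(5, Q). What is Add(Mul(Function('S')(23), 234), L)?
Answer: 6607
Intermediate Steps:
L = 55
Add(Mul(Function('S')(23), 234), L) = Add(Mul(Add(5, 23), 234), 55) = Add(Mul(28, 234), 55) = Add(6552, 55) = 6607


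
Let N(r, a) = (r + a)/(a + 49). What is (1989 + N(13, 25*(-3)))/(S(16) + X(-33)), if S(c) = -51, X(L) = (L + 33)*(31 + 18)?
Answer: -25888/663 ≈ -39.047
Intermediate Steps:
X(L) = 1617 + 49*L (X(L) = (33 + L)*49 = 1617 + 49*L)
N(r, a) = (a + r)/(49 + a)
(1989 + N(13, 25*(-3)))/(S(16) + X(-33)) = (1989 + (25*(-3) + 13)/(49 + 25*(-3)))/(-51 + (1617 + 49*(-33))) = (1989 + (-75 + 13)/(49 - 75))/(-51 + (1617 - 1617)) = (1989 - 62/(-26))/(-51 + 0) = (1989 - 1/26*(-62))/(-51) = (1989 + 31/13)*(-1/51) = (25888/13)*(-1/51) = -25888/663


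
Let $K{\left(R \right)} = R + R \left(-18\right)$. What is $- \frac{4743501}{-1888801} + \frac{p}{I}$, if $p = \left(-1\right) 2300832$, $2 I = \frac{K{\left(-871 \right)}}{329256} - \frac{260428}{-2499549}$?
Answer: $- \frac{140257550449627802716155}{4546392286642361} \approx -3.085 \cdot 10^{7}$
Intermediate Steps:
$K{\left(R \right)} = - 17 R$ ($K{\left(R \right)} = R - 18 R = - 17 R$)
$I = \frac{2407025561}{32274176688}$ ($I = \frac{\frac{\left(-17\right) \left(-871\right)}{329256} - \frac{260428}{-2499549}}{2} = \frac{14807 \cdot \frac{1}{329256} - - \frac{260428}{2499549}}{2} = \frac{\frac{871}{19368} + \frac{260428}{2499549}}{2} = \frac{1}{2} \cdot \frac{2407025561}{16137088344} = \frac{2407025561}{32274176688} \approx 0.074581$)
$p = -2300832$
$- \frac{4743501}{-1888801} + \frac{p}{I} = - \frac{4743501}{-1888801} - \frac{2300832}{\frac{2407025561}{32274176688}} = \left(-4743501\right) \left(- \frac{1}{1888801}\right) - \frac{74257458497404416}{2407025561} = \frac{4743501}{1888801} - \frac{74257458497404416}{2407025561} = - \frac{140257550449627802716155}{4546392286642361}$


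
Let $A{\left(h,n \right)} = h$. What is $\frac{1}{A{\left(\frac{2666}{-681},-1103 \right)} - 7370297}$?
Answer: $- \frac{681}{5019174923} \approx -1.3568 \cdot 10^{-7}$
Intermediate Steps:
$\frac{1}{A{\left(\frac{2666}{-681},-1103 \right)} - 7370297} = \frac{1}{\frac{2666}{-681} - 7370297} = \frac{1}{2666 \left(- \frac{1}{681}\right) - 7370297} = \frac{1}{- \frac{2666}{681} - 7370297} = \frac{1}{- \frac{5019174923}{681}} = - \frac{681}{5019174923}$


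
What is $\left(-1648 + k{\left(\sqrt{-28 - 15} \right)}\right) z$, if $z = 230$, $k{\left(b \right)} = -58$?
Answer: $-392380$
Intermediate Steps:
$\left(-1648 + k{\left(\sqrt{-28 - 15} \right)}\right) z = \left(-1648 - 58\right) 230 = \left(-1706\right) 230 = -392380$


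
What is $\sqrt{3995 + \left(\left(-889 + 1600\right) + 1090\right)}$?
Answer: $6 \sqrt{161} \approx 76.131$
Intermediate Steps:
$\sqrt{3995 + \left(\left(-889 + 1600\right) + 1090\right)} = \sqrt{3995 + \left(711 + 1090\right)} = \sqrt{3995 + 1801} = \sqrt{5796} = 6 \sqrt{161}$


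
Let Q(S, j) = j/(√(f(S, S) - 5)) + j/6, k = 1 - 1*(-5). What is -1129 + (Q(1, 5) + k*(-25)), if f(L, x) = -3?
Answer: -7669/6 - 5*I*√2/4 ≈ -1278.2 - 1.7678*I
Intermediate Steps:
k = 6 (k = 1 + 5 = 6)
Q(S, j) = j/6 - I*j*√2/4 (Q(S, j) = j/(√(-3 - 5)) + j/6 = j/(√(-8)) + j*(⅙) = j/((2*I*√2)) + j/6 = j*(-I*√2/4) + j/6 = -I*j*√2/4 + j/6 = j/6 - I*j*√2/4)
-1129 + (Q(1, 5) + k*(-25)) = -1129 + ((1/12)*5*(2 - 3*I*√2) + 6*(-25)) = -1129 + ((⅚ - 5*I*√2/4) - 150) = -1129 + (-895/6 - 5*I*√2/4) = -7669/6 - 5*I*√2/4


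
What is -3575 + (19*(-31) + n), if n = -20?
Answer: -4184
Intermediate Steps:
-3575 + (19*(-31) + n) = -3575 + (19*(-31) - 20) = -3575 + (-589 - 20) = -3575 - 609 = -4184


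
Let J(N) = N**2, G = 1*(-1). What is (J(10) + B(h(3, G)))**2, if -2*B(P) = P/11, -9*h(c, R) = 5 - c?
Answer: 98029801/9801 ≈ 10002.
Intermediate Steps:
G = -1
h(c, R) = -5/9 + c/9 (h(c, R) = -(5 - c)/9 = -5/9 + c/9)
B(P) = -P/22 (B(P) = -P/(2*11) = -P/22)
(J(10) + B(h(3, G)))**2 = (10**2 - (-5/9 + (1/9)*3)/22)**2 = (100 - (-5/9 + 1/3)/22)**2 = (100 - 1/22*(-2/9))**2 = (100 + 1/99)**2 = (9901/99)**2 = 98029801/9801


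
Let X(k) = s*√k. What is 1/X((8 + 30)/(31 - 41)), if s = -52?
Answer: I*√95/988 ≈ 0.0098652*I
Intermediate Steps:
X(k) = -52*√k
1/X((8 + 30)/(31 - 41)) = 1/(-52*√(8 + 30)*(I*√10/10)) = 1/(-52*√38*(I*√10/10)) = 1/(-52*I*√95/5) = I*√95/988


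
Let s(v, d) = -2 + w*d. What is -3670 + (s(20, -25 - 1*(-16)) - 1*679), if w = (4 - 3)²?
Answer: -4360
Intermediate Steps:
w = 1 (w = 1² = 1)
s(v, d) = -2 + d (s(v, d) = -2 + 1*d = -2 + d)
-3670 + (s(20, -25 - 1*(-16)) - 1*679) = -3670 + ((-2 + (-25 - 1*(-16))) - 1*679) = -3670 + ((-2 + (-25 + 16)) - 679) = -3670 + ((-2 - 9) - 679) = -3670 + (-11 - 679) = -3670 - 690 = -4360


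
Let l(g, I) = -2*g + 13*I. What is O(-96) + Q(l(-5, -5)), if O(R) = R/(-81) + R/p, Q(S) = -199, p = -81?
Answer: -5309/27 ≈ -196.63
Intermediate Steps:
O(R) = -2*R/81 (O(R) = R/(-81) + R/(-81) = R*(-1/81) + R*(-1/81) = -R/81 - R/81 = -2*R/81)
O(-96) + Q(l(-5, -5)) = -2/81*(-96) - 199 = 64/27 - 199 = -5309/27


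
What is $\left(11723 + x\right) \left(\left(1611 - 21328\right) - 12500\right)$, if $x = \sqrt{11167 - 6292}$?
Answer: $-377679891 - 161085 \sqrt{195} \approx -3.7993 \cdot 10^{8}$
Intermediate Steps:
$x = 5 \sqrt{195}$ ($x = \sqrt{4875} = 5 \sqrt{195} \approx 69.821$)
$\left(11723 + x\right) \left(\left(1611 - 21328\right) - 12500\right) = \left(11723 + 5 \sqrt{195}\right) \left(\left(1611 - 21328\right) - 12500\right) = \left(11723 + 5 \sqrt{195}\right) \left(-19717 - 12500\right) = \left(11723 + 5 \sqrt{195}\right) \left(-32217\right) = -377679891 - 161085 \sqrt{195}$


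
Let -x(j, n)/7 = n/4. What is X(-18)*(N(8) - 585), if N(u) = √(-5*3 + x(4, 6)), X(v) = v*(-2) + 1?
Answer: -21645 + 37*I*√102/2 ≈ -21645.0 + 186.84*I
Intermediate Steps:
x(j, n) = -7*n/4
X(v) = 1 - 2*v (X(v) = -2*v + 1 = 1 - 2*v)
N(u) = I*√102/2 (N(u) = √(-5*3 - 7/4*6) = √(-15 - 21/2) = √(-51/2) = I*√102/2)
X(-18)*(N(8) - 585) = (1 - 2*(-18))*(I*√102/2 - 585) = (1 + 36)*(-585 + I*√102/2) = 37*(-585 + I*√102/2) = -21645 + 37*I*√102/2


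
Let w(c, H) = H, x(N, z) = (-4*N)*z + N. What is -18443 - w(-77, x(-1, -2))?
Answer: -18434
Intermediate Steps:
x(N, z) = N - 4*N*z (x(N, z) = -4*N*z + N = N - 4*N*z)
-18443 - w(-77, x(-1, -2)) = -18443 - (-1)*(1 - 4*(-2)) = -18443 - (-1)*(1 + 8) = -18443 - (-1)*9 = -18443 - 1*(-9) = -18443 + 9 = -18434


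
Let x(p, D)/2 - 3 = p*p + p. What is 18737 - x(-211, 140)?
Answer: -69889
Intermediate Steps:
x(p, D) = 6 + 2*p + 2*p**2 (x(p, D) = 6 + 2*(p*p + p) = 6 + 2*(p**2 + p) = 6 + 2*(p + p**2) = 6 + (2*p + 2*p**2) = 6 + 2*p + 2*p**2)
18737 - x(-211, 140) = 18737 - (6 + 2*(-211) + 2*(-211)**2) = 18737 - (6 - 422 + 2*44521) = 18737 - (6 - 422 + 89042) = 18737 - 1*88626 = 18737 - 88626 = -69889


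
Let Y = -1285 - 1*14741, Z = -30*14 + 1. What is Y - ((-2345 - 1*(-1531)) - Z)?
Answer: -15631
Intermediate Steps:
Z = -419 (Z = -420 + 1 = -419)
Y = -16026 (Y = -1285 - 14741 = -16026)
Y - ((-2345 - 1*(-1531)) - Z) = -16026 - ((-2345 - 1*(-1531)) - 1*(-419)) = -16026 - ((-2345 + 1531) + 419) = -16026 - (-814 + 419) = -16026 - 1*(-395) = -16026 + 395 = -15631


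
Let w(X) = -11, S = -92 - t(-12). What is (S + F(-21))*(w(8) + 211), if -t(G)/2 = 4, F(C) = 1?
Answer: -16600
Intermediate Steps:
t(G) = -8 (t(G) = -2*4 = -8)
S = -84 (S = -92 - 1*(-8) = -92 + 8 = -84)
(S + F(-21))*(w(8) + 211) = (-84 + 1)*(-11 + 211) = -83*200 = -16600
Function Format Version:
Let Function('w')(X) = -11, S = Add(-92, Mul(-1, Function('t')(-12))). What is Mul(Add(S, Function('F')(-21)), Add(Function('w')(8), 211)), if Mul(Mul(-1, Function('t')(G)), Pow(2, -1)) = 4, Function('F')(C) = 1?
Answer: -16600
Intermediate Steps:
Function('t')(G) = -8 (Function('t')(G) = Mul(-2, 4) = -8)
S = -84 (S = Add(-92, Mul(-1, -8)) = Add(-92, 8) = -84)
Mul(Add(S, Function('F')(-21)), Add(Function('w')(8), 211)) = Mul(Add(-84, 1), Add(-11, 211)) = Mul(-83, 200) = -16600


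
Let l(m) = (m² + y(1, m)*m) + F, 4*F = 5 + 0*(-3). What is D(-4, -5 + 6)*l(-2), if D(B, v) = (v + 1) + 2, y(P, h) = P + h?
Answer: 29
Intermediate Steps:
D(B, v) = 3 + v (D(B, v) = (1 + v) + 2 = 3 + v)
F = 5/4 (F = (5 + 0*(-3))/4 = (5 + 0)/4 = (¼)*5 = 5/4 ≈ 1.2500)
l(m) = 5/4 + m² + m*(1 + m) (l(m) = (m² + (1 + m)*m) + 5/4 = (m² + m*(1 + m)) + 5/4 = 5/4 + m² + m*(1 + m))
D(-4, -5 + 6)*l(-2) = (3 + (-5 + 6))*(5/4 - 2 + 2*(-2)²) = (3 + 1)*(5/4 - 2 + 2*4) = 4*(5/4 - 2 + 8) = 4*(29/4) = 29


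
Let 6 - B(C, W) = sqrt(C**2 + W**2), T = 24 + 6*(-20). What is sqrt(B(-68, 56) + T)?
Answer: sqrt(-90 - 4*sqrt(485)) ≈ 13.345*I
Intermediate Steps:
T = -96 (T = 24 - 120 = -96)
B(C, W) = 6 - sqrt(C**2 + W**2)
sqrt(B(-68, 56) + T) = sqrt((6 - sqrt((-68)**2 + 56**2)) - 96) = sqrt((6 - sqrt(4624 + 3136)) - 96) = sqrt((6 - sqrt(7760)) - 96) = sqrt((6 - 4*sqrt(485)) - 96) = sqrt(-90 - 4*sqrt(485))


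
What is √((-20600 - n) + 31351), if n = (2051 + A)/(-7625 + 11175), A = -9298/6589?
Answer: √235277962930891342/4678190 ≈ 103.68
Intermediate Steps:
A = -9298/6589 (A = -9298*1/6589 = -9298/6589 ≈ -1.4111)
n = 13504741/23390950 (n = (2051 - 9298/6589)/(-7625 + 11175) = (13504741/6589)/3550 = (13504741/6589)*(1/3550) = 13504741/23390950 ≈ 0.57735)
√((-20600 - n) + 31351) = √((-20600 - 1*13504741/23390950) + 31351) = √((-20600 - 13504741/23390950) + 31351) = √(-481867074741/23390950 + 31351) = √(251462598709/23390950) = √235277962930891342/4678190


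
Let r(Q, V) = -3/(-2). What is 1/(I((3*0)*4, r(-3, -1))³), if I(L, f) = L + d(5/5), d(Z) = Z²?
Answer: 1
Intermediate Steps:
r(Q, V) = 3/2 (r(Q, V) = -3*(-½) = 3/2)
I(L, f) = 1 + L (I(L, f) = L + (5/5)² = L + (5*(⅕))² = L + 1² = L + 1 = 1 + L)
1/(I((3*0)*4, r(-3, -1))³) = 1/((1 + (3*0)*4)³) = 1/((1 + 0*4)³) = 1/((1 + 0)³) = 1/(1³) = 1/1 = 1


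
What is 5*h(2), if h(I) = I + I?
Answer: 20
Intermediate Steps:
h(I) = 2*I
5*h(2) = 5*(2*2) = 5*4 = 20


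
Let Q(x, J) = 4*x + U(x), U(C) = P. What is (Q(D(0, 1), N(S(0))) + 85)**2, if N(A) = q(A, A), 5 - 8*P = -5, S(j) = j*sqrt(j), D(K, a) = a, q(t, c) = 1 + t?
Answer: 130321/16 ≈ 8145.1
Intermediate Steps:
S(j) = j**(3/2)
P = 5/4 (P = 5/8 - 1/8*(-5) = 5/8 + 5/8 = 5/4 ≈ 1.2500)
N(A) = 1 + A
U(C) = 5/4
Q(x, J) = 5/4 + 4*x (Q(x, J) = 4*x + 5/4 = 5/4 + 4*x)
(Q(D(0, 1), N(S(0))) + 85)**2 = ((5/4 + 4*1) + 85)**2 = ((5/4 + 4) + 85)**2 = (21/4 + 85)**2 = (361/4)**2 = 130321/16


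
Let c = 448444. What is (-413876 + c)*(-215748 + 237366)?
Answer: 747291024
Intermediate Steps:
(-413876 + c)*(-215748 + 237366) = (-413876 + 448444)*(-215748 + 237366) = 34568*21618 = 747291024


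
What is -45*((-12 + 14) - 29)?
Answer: 1215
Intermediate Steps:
-45*((-12 + 14) - 29) = -45*(2 - 29) = -45*(-27) = 1215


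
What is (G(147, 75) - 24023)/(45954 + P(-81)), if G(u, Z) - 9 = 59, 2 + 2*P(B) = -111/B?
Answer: -1293570/2481499 ≈ -0.52129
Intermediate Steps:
P(B) = -1 - 111/(2*B) (P(B) = -1 + (-111/B)/2 = -1 - 111/(2*B))
G(u, Z) = 68 (G(u, Z) = 9 + 59 = 68)
(G(147, 75) - 24023)/(45954 + P(-81)) = (68 - 24023)/(45954 + (-111/2 - 1*(-81))/(-81)) = -23955/(45954 - (-111/2 + 81)/81) = -23955/(45954 - 1/81*51/2) = -23955/(45954 - 17/54) = -23955/2481499/54 = -23955*54/2481499 = -1293570/2481499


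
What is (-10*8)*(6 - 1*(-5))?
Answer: -880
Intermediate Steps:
(-10*8)*(6 - 1*(-5)) = -80*(6 + 5) = -80*11 = -880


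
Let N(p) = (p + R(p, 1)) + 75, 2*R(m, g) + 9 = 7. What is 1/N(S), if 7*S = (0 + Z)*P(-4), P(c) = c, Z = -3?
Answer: 7/530 ≈ 0.013208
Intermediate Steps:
R(m, g) = -1 (R(m, g) = -9/2 + (½)*7 = -9/2 + 7/2 = -1)
S = 12/7 (S = ((0 - 3)*(-4))/7 = (-3*(-4))/7 = (⅐)*12 = 12/7 ≈ 1.7143)
N(p) = 74 + p (N(p) = (p - 1) + 75 = (-1 + p) + 75 = 74 + p)
1/N(S) = 1/(74 + 12/7) = 1/(530/7) = 7/530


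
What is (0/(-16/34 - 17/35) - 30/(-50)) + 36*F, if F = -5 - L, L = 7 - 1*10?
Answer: -357/5 ≈ -71.400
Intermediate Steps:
L = -3 (L = 7 - 10 = -3)
F = -2 (F = -5 - 1*(-3) = -5 + 3 = -2)
(0/(-16/34 - 17/35) - 30/(-50)) + 36*F = (0/(-16/34 - 17/35) - 30/(-50)) + 36*(-2) = (0/(-16*1/34 - 17*1/35) - 30*(-1/50)) - 72 = (0/(-8/17 - 17/35) + 3/5) - 72 = (0/(-569/595) + 3/5) - 72 = (0*(-595/569) + 3/5) - 72 = (0 + 3/5) - 72 = 3/5 - 72 = -357/5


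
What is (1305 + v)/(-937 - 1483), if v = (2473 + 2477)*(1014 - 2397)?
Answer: 1368909/484 ≈ 2828.3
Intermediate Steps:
v = -6845850 (v = 4950*(-1383) = -6845850)
(1305 + v)/(-937 - 1483) = (1305 - 6845850)/(-937 - 1483) = -6844545/(-2420) = -6844545*(-1/2420) = 1368909/484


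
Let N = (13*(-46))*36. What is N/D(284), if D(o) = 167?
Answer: -21528/167 ≈ -128.91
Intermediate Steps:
N = -21528 (N = -598*36 = -21528)
N/D(284) = -21528/167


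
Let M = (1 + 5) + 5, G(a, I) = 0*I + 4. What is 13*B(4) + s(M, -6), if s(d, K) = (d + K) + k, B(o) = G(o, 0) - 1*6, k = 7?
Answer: -14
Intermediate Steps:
G(a, I) = 4 (G(a, I) = 0 + 4 = 4)
M = 11 (M = 6 + 5 = 11)
B(o) = -2 (B(o) = 4 - 1*6 = 4 - 6 = -2)
s(d, K) = 7 + K + d (s(d, K) = (d + K) + 7 = (K + d) + 7 = 7 + K + d)
13*B(4) + s(M, -6) = 13*(-2) + (7 - 6 + 11) = -26 + 12 = -14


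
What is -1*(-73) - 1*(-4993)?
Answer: 5066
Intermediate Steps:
-1*(-73) - 1*(-4993) = 73 + 4993 = 5066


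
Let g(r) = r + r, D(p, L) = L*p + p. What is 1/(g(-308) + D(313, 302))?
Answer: 1/94223 ≈ 1.0613e-5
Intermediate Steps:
D(p, L) = p + L*p
g(r) = 2*r
1/(g(-308) + D(313, 302)) = 1/(2*(-308) + 313*(1 + 302)) = 1/(-616 + 313*303) = 1/(-616 + 94839) = 1/94223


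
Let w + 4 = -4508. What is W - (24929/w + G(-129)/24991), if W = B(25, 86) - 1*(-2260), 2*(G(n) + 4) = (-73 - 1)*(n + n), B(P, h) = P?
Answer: 258235157855/112759392 ≈ 2290.1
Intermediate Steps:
w = -4512 (w = -4 - 4508 = -4512)
G(n) = -4 - 74*n (G(n) = -4 + ((-73 - 1)*(n + n))/2 = -4 + (-148*n)/2 = -4 - 74*n)
W = 2285 (W = 25 - 1*(-2260) = 25 + 2260 = 2285)
W - (24929/w + G(-129)/24991) = 2285 - (24929/(-4512) + (-4 - 74*(-129))/24991) = 2285 - (24929*(-1/4512) + (-4 + 9546)*(1/24991)) = 2285 - (-24929/4512 + 9542*(1/24991)) = 2285 - (-24929/4512 + 9542/24991) = 2285 - 1*(-579947135/112759392) = 2285 + 579947135/112759392 = 258235157855/112759392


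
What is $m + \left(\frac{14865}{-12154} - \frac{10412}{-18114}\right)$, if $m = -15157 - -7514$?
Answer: $- \frac{841403458835}{110078778} \approx -7643.6$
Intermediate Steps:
$m = -7643$ ($m = -15157 + 7514 = -7643$)
$m + \left(\frac{14865}{-12154} - \frac{10412}{-18114}\right) = -7643 + \left(\frac{14865}{-12154} - \frac{10412}{-18114}\right) = -7643 + \left(14865 \left(- \frac{1}{12154}\right) - - \frac{5206}{9057}\right) = -7643 + \left(- \frac{14865}{12154} + \frac{5206}{9057}\right) = -7643 - \frac{71358581}{110078778} = - \frac{841403458835}{110078778}$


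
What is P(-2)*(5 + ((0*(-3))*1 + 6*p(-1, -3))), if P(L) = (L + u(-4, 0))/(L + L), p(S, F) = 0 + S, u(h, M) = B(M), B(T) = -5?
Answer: -7/4 ≈ -1.7500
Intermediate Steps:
u(h, M) = -5
p(S, F) = S
P(L) = (-5 + L)/(2*L) (P(L) = (L - 5)/(L + L) = (-5 + L)/((2*L)) = (-5 + L)*(1/(2*L)) = (-5 + L)/(2*L))
P(-2)*(5 + ((0*(-3))*1 + 6*p(-1, -3))) = ((½)*(-5 - 2)/(-2))*(5 + ((0*(-3))*1 + 6*(-1))) = ((½)*(-½)*(-7))*(5 + (0*1 - 6)) = 7*(5 + (0 - 6))/4 = 7*(5 - 6)/4 = (7/4)*(-1) = -7/4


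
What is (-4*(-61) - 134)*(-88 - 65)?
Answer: -16830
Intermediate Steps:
(-4*(-61) - 134)*(-88 - 65) = (244 - 134)*(-153) = 110*(-153) = -16830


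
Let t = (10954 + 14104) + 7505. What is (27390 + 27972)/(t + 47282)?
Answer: 18454/26615 ≈ 0.69337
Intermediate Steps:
t = 32563 (t = 25058 + 7505 = 32563)
(27390 + 27972)/(t + 47282) = (27390 + 27972)/(32563 + 47282) = 55362/79845 = 55362*(1/79845) = 18454/26615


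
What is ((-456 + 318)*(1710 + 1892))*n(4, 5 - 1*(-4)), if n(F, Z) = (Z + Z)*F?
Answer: -35789472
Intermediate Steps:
n(F, Z) = 2*F*Z (n(F, Z) = (2*Z)*F = 2*F*Z)
((-456 + 318)*(1710 + 1892))*n(4, 5 - 1*(-4)) = ((-456 + 318)*(1710 + 1892))*(2*4*(5 - 1*(-4))) = (-138*3602)*(2*4*(5 + 4)) = -994152*4*9 = -497076*72 = -35789472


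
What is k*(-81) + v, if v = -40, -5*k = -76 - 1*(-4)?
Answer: -6032/5 ≈ -1206.4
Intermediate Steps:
k = 72/5 (k = -(-76 - 1*(-4))/5 = -(-76 + 4)/5 = -⅕*(-72) = 72/5 ≈ 14.400)
k*(-81) + v = (72/5)*(-81) - 40 = -5832/5 - 40 = -6032/5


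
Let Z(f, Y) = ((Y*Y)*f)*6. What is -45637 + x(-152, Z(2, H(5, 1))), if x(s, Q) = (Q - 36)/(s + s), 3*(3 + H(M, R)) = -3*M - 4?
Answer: -10405993/228 ≈ -45640.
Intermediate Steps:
H(M, R) = -13/3 - M (H(M, R) = -3 + (-3*M - 4)/3 = -3 + (-4 - 3*M)/3 = -3 + (-4/3 - M) = -13/3 - M)
Z(f, Y) = 6*f*Y² (Z(f, Y) = (Y²*f)*6 = (f*Y²)*6 = 6*f*Y²)
x(s, Q) = (-36 + Q)/(2*s) (x(s, Q) = (-36 + Q)/((2*s)) = (-36 + Q)*(1/(2*s)) = (-36 + Q)/(2*s))
-45637 + x(-152, Z(2, H(5, 1))) = -45637 + (½)*(-36 + 6*2*(-13/3 - 1*5)²)/(-152) = -45637 + (½)*(-1/152)*(-36 + 6*2*(-13/3 - 5)²) = -45637 + (½)*(-1/152)*(-36 + 6*2*(-28/3)²) = -45637 + (½)*(-1/152)*(-36 + 6*2*(784/9)) = -45637 + (½)*(-1/152)*(-36 + 3136/3) = -45637 + (½)*(-1/152)*(3028/3) = -45637 - 757/228 = -10405993/228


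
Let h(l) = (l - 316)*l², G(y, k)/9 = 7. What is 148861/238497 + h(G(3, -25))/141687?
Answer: -3466615294/536379753 ≈ -6.4630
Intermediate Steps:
G(y, k) = 63 (G(y, k) = 9*7 = 63)
h(l) = l²*(-316 + l) (h(l) = (-316 + l)*l² = l²*(-316 + l))
148861/238497 + h(G(3, -25))/141687 = 148861/238497 + (63²*(-316 + 63))/141687 = 148861*(1/238497) + (3969*(-253))*(1/141687) = 148861/238497 - 1004157*1/141687 = 148861/238497 - 15939/2249 = -3466615294/536379753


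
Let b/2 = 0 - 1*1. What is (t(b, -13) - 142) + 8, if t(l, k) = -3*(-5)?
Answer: -119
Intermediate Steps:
b = -2 (b = 2*(0 - 1*1) = 2*(0 - 1) = 2*(-1) = -2)
t(l, k) = 15
(t(b, -13) - 142) + 8 = (15 - 142) + 8 = -127 + 8 = -119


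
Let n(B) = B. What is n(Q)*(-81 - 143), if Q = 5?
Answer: -1120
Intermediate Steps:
n(Q)*(-81 - 143) = 5*(-81 - 143) = 5*(-224) = -1120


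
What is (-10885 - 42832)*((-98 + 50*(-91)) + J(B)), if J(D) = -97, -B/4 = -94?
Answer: 254887165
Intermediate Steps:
B = 376 (B = -4*(-94) = 376)
(-10885 - 42832)*((-98 + 50*(-91)) + J(B)) = (-10885 - 42832)*((-98 + 50*(-91)) - 97) = -53717*((-98 - 4550) - 97) = -53717*(-4648 - 97) = -53717*(-4745) = 254887165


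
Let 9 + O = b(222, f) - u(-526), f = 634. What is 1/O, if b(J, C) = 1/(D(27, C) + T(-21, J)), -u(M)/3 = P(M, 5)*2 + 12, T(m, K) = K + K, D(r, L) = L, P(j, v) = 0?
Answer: 1078/29107 ≈ 0.037036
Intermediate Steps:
T(m, K) = 2*K
u(M) = -36 (u(M) = -3*(0*2 + 12) = -3*(0 + 12) = -3*12 = -36)
b(J, C) = 1/(C + 2*J)
O = 29107/1078 (O = -9 + (1/(634 + 2*222) - 1*(-36)) = -9 + (1/(634 + 444) + 36) = -9 + (1/1078 + 36) = -9 + 38809/1078 = 29107/1078 ≈ 27.001)
1/O = 1/(29107/1078) = 1078/29107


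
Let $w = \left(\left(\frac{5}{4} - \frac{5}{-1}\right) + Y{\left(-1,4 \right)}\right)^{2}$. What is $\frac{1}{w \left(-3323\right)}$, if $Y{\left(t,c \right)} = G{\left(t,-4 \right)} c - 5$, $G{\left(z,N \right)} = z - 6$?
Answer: $- \frac{16}{38045027} \approx -4.2055 \cdot 10^{-7}$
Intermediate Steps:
$G{\left(z,N \right)} = -6 + z$ ($G{\left(z,N \right)} = z - 6 = -6 + z$)
$Y{\left(t,c \right)} = -5 + c \left(-6 + t\right)$ ($Y{\left(t,c \right)} = \left(-6 + t\right) c - 5 = c \left(-6 + t\right) - 5 = -5 + c \left(-6 + t\right)$)
$w = \frac{11449}{16}$ ($w = \left(\left(\frac{5}{4} - \frac{5}{-1}\right) + \left(-5 + 4 \left(-6 - 1\right)\right)\right)^{2} = \left(\left(5 \cdot \frac{1}{4} - -5\right) + \left(-5 + 4 \left(-7\right)\right)\right)^{2} = \left(\left(\frac{5}{4} + 5\right) - 33\right)^{2} = \left(\frac{25}{4} - 33\right)^{2} = \left(- \frac{107}{4}\right)^{2} = \frac{11449}{16} \approx 715.56$)
$\frac{1}{w \left(-3323\right)} = \frac{1}{\frac{11449}{16} \left(-3323\right)} = \frac{1}{- \frac{38045027}{16}} = - \frac{16}{38045027}$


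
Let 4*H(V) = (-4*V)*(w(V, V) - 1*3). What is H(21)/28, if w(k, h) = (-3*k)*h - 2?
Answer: 996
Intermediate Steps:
w(k, h) = -2 - 3*h*k (w(k, h) = -3*h*k - 2 = -2 - 3*h*k)
H(V) = -V*(-5 - 3*V²) (H(V) = ((-4*V)*((-2 - 3*V*V) - 1*3))/4 = ((-4*V)*((-2 - 3*V²) - 3))/4 = ((-4*V)*(-5 - 3*V²))/4 = (-4*V*(-5 - 3*V²))/4 = -V*(-5 - 3*V²))
H(21)/28 = (21*(5 + 3*21²))/28 = (21*(5 + 3*441))*(1/28) = (21*(5 + 1323))*(1/28) = (21*1328)*(1/28) = 27888*(1/28) = 996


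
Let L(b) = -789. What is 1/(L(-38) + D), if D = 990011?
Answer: 1/989222 ≈ 1.0109e-6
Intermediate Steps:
1/(L(-38) + D) = 1/(-789 + 990011) = 1/989222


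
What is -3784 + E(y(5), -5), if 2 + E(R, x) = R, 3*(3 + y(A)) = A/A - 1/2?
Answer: -22733/6 ≈ -3788.8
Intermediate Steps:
y(A) = -17/6 (y(A) = -3 + (A/A - 1/2)/3 = -3 + (1 - 1*1/2)/3 = -3 + (1 - 1/2)/3 = -3 + (1/3)*(1/2) = -3 + 1/6 = -17/6)
E(R, x) = -2 + R
-3784 + E(y(5), -5) = -3784 + (-2 - 17/6) = -3784 - 29/6 = -22733/6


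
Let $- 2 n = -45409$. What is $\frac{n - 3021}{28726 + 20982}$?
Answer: $\frac{39367}{99416} \approx 0.39598$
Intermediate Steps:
$n = \frac{45409}{2}$ ($n = \left(- \frac{1}{2}\right) \left(-45409\right) = \frac{45409}{2} \approx 22705.0$)
$\frac{n - 3021}{28726 + 20982} = \frac{\frac{45409}{2} - 3021}{28726 + 20982} = \frac{39367}{2 \cdot 49708} = \frac{39367}{2} \cdot \frac{1}{49708} = \frac{39367}{99416}$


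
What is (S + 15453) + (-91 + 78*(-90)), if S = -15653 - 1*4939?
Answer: -12250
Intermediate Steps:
S = -20592 (S = -15653 - 4939 = -20592)
(S + 15453) + (-91 + 78*(-90)) = (-20592 + 15453) + (-91 + 78*(-90)) = -5139 + (-91 - 7020) = -5139 - 7111 = -12250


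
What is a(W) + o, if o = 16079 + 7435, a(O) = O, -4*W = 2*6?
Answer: 23511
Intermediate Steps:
W = -3 (W = -6/2 = -¼*12 = -3)
o = 23514
a(W) + o = -3 + 23514 = 23511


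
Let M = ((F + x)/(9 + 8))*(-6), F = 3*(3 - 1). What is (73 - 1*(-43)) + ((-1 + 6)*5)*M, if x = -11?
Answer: 2722/17 ≈ 160.12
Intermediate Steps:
F = 6 (F = 3*2 = 6)
M = 30/17 (M = ((6 - 11)/(9 + 8))*(-6) = -5/17*(-6) = 30/17 ≈ 1.7647)
(73 - 1*(-43)) + ((-1 + 6)*5)*M = (73 - 1*(-43)) + ((-1 + 6)*5)*(30/17) = (73 + 43) + (5*5)*(30/17) = 116 + 25*(30/17) = 116 + 750/17 = 2722/17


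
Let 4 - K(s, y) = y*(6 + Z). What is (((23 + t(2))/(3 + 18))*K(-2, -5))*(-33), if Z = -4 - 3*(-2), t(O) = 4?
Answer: -13068/7 ≈ -1866.9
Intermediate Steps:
Z = 2 (Z = -4 + 6 = 2)
K(s, y) = 4 - 8*y (K(s, y) = 4 - y*(6 + 2) = 4 - y*8 = 4 - 8*y)
(((23 + t(2))/(3 + 18))*K(-2, -5))*(-33) = (((23 + 4)/(3 + 18))*(4 - 8*(-5)))*(-33) = ((27/21)*(4 + 40))*(-33) = ((27*(1/21))*44)*(-33) = ((9/7)*44)*(-33) = (396/7)*(-33) = -13068/7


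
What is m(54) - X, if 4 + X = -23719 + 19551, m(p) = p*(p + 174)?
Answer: 16484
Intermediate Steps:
m(p) = p*(174 + p)
X = -4172 (X = -4 + (-23719 + 19551) = -4 - 4168 = -4172)
m(54) - X = 54*(174 + 54) - 1*(-4172) = 54*228 + 4172 = 12312 + 4172 = 16484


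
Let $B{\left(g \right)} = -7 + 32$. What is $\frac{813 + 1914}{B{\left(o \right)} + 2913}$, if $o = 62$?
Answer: $\frac{2727}{2938} \approx 0.92818$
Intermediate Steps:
$B{\left(g \right)} = 25$
$\frac{813 + 1914}{B{\left(o \right)} + 2913} = \frac{813 + 1914}{25 + 2913} = \frac{2727}{2938}$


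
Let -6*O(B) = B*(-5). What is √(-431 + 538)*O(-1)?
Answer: -5*√107/6 ≈ -8.6201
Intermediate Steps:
O(B) = 5*B/6 (O(B) = -B*(-5)/6 = -(-5)*B/6 = 5*B/6)
√(-431 + 538)*O(-1) = √(-431 + 538)*((⅚)*(-1)) = √107*(-⅚) = -5*√107/6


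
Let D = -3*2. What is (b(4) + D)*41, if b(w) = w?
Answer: -82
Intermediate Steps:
D = -6
(b(4) + D)*41 = (4 - 6)*41 = -2*41 = -82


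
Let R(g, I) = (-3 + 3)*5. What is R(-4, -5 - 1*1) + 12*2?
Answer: 24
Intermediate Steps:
R(g, I) = 0 (R(g, I) = 0*5 = 0)
R(-4, -5 - 1*1) + 12*2 = 0 + 12*2 = 0 + 24 = 24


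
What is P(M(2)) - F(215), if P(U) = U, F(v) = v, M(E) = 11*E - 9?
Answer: -202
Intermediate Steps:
M(E) = -9 + 11*E
P(M(2)) - F(215) = (-9 + 11*2) - 1*215 = (-9 + 22) - 215 = 13 - 215 = -202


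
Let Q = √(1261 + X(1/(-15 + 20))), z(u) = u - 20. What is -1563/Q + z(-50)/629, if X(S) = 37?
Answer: -70/629 - 1563*√1298/1298 ≈ -43.495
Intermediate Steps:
z(u) = -20 + u
Q = √1298 (Q = √(1261 + 37) = √1298 ≈ 36.028)
-1563/Q + z(-50)/629 = -1563*√1298/1298 + (-20 - 50)/629 = -1563*√1298/1298 - 70*1/629 = -1563*√1298/1298 - 70/629 = -70/629 - 1563*√1298/1298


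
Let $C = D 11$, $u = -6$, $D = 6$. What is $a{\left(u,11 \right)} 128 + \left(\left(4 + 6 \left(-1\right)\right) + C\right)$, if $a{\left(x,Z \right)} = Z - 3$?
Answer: $1088$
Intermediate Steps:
$a{\left(x,Z \right)} = -3 + Z$
$C = 66$ ($C = 6 \cdot 11 = 66$)
$a{\left(u,11 \right)} 128 + \left(\left(4 + 6 \left(-1\right)\right) + C\right) = \left(-3 + 11\right) 128 + \left(\left(4 + 6 \left(-1\right)\right) + 66\right) = 8 \cdot 128 + \left(\left(4 - 6\right) + 66\right) = 1024 + \left(-2 + 66\right) = 1024 + 64 = 1088$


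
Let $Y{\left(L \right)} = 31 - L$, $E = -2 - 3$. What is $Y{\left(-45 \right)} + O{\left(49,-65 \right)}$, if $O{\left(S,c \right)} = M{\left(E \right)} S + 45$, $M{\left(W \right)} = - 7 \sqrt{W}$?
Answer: $121 - 343 i \sqrt{5} \approx 121.0 - 766.97 i$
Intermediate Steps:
$E = -5$ ($E = -2 - 3 = -5$)
$O{\left(S,c \right)} = 45 - 7 i S \sqrt{5}$ ($O{\left(S,c \right)} = - 7 \sqrt{-5} S + 45 = - 7 i \sqrt{5} S + 45 = - 7 i S \sqrt{5} + 45 = 45 - 7 i S \sqrt{5}$)
$Y{\left(-45 \right)} + O{\left(49,-65 \right)} = \left(31 - -45\right) + \left(45 - 7 i 49 \sqrt{5}\right) = \left(31 + 45\right) + \left(45 - 343 i \sqrt{5}\right) = 76 + \left(45 - 343 i \sqrt{5}\right) = 121 - 343 i \sqrt{5}$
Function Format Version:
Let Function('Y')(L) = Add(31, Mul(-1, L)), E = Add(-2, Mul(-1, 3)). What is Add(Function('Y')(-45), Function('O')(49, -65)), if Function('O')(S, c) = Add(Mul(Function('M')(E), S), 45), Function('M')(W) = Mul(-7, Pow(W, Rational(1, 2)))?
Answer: Add(121, Mul(-343, I, Pow(5, Rational(1, 2)))) ≈ Add(121.00, Mul(-766.97, I))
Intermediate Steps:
E = -5 (E = Add(-2, -3) = -5)
Function('O')(S, c) = Add(45, Mul(-7, I, S, Pow(5, Rational(1, 2)))) (Function('O')(S, c) = Add(Mul(Mul(-7, Pow(-5, Rational(1, 2))), S), 45) = Add(Mul(Mul(-7, Mul(I, Pow(5, Rational(1, 2)))), S), 45) = Add(Mul(Mul(-7, I, Pow(5, Rational(1, 2))), S), 45) = Add(Mul(-7, I, S, Pow(5, Rational(1, 2))), 45) = Add(45, Mul(-7, I, S, Pow(5, Rational(1, 2)))))
Add(Function('Y')(-45), Function('O')(49, -65)) = Add(Add(31, Mul(-1, -45)), Add(45, Mul(-7, I, 49, Pow(5, Rational(1, 2))))) = Add(Add(31, 45), Add(45, Mul(-343, I, Pow(5, Rational(1, 2))))) = Add(76, Add(45, Mul(-343, I, Pow(5, Rational(1, 2))))) = Add(121, Mul(-343, I, Pow(5, Rational(1, 2))))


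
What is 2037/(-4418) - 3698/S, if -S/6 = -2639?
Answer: -24295811/34977306 ≈ -0.69462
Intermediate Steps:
S = 15834 (S = -6*(-2639) = 15834)
2037/(-4418) - 3698/S = 2037/(-4418) - 3698/15834 = 2037*(-1/4418) - 3698*1/15834 = -2037/4418 - 1849/7917 = -24295811/34977306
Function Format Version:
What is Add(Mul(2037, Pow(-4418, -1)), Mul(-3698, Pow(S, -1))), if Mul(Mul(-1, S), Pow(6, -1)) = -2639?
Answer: Rational(-24295811, 34977306) ≈ -0.69462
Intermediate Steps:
S = 15834 (S = Mul(-6, -2639) = 15834)
Add(Mul(2037, Pow(-4418, -1)), Mul(-3698, Pow(S, -1))) = Add(Mul(2037, Pow(-4418, -1)), Mul(-3698, Pow(15834, -1))) = Add(Mul(2037, Rational(-1, 4418)), Mul(-3698, Rational(1, 15834))) = Add(Rational(-2037, 4418), Rational(-1849, 7917)) = Rational(-24295811, 34977306)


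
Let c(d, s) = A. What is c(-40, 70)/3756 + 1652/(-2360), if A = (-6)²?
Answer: -2161/3130 ≈ -0.69042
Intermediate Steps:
A = 36
c(d, s) = 36
c(-40, 70)/3756 + 1652/(-2360) = 36/3756 + 1652/(-2360) = 36*(1/3756) + 1652*(-1/2360) = 3/313 - 7/10 = -2161/3130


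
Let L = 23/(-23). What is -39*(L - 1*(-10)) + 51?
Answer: -300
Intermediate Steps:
L = -1 (L = 23*(-1/23) = -1)
-39*(L - 1*(-10)) + 51 = -39*(-1 - 1*(-10)) + 51 = -39*(-1 + 10) + 51 = -39*9 + 51 = -351 + 51 = -300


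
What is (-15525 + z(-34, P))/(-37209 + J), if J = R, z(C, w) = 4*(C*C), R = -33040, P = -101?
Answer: 10901/70249 ≈ 0.15518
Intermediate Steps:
z(C, w) = 4*C²
J = -33040
(-15525 + z(-34, P))/(-37209 + J) = (-15525 + 4*(-34)²)/(-37209 - 33040) = (-15525 + 4*1156)/(-70249) = (-15525 + 4624)*(-1/70249) = -10901*(-1/70249) = 10901/70249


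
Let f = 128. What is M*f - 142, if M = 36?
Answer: 4466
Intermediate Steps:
M*f - 142 = 36*128 - 142 = 4608 - 142 = 4466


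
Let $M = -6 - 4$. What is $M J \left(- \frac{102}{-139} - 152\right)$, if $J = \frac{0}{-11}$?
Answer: $0$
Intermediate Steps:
$J = 0$ ($J = 0 \left(- \frac{1}{11}\right) = 0$)
$M = -10$
$M J \left(- \frac{102}{-139} - 152\right) = \left(-10\right) 0 \left(- \frac{102}{-139} - 152\right) = 0 \left(\left(-102\right) \left(- \frac{1}{139}\right) - 152\right) = 0 \left(\frac{102}{139} - 152\right) = 0 \left(- \frac{21026}{139}\right) = 0$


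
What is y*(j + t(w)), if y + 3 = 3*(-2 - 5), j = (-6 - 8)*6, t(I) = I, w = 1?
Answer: 1992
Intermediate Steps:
j = -84 (j = -14*6 = -84)
y = -24 (y = -3 + 3*(-2 - 5) = -3 + 3*(-7) = -3 - 21 = -24)
y*(j + t(w)) = -24*(-84 + 1) = -24*(-83) = 1992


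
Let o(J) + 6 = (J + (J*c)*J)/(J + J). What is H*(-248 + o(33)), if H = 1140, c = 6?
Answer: -176130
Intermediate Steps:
o(J) = -6 + (J + 6*J²)/(2*J) (o(J) = -6 + (J + (J*6)*J)/(J + J) = -6 + (J + (6*J)*J)/((2*J)) = -6 + (J + 6*J²)*(1/(2*J)) = -6 + (J + 6*J²)/(2*J))
H*(-248 + o(33)) = 1140*(-248 + (-11/2 + 3*33)) = 1140*(-248 + (-11/2 + 99)) = 1140*(-248 + 187/2) = 1140*(-309/2) = -176130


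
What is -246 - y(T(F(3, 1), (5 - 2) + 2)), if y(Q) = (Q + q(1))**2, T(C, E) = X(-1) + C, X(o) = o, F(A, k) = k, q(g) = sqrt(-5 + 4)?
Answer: 0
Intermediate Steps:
q(g) = I (q(g) = sqrt(-1) = I)
T(C, E) = -1 + C
y(Q) = (I + Q)**2 (y(Q) = (Q + I)**2 = (I + Q)**2)
-246 - y(T(F(3, 1), (5 - 2) + 2)) = -246 - (I + (-1 + 1))**2 = -246 - (I + 0)**2 = -246 - I**2 = -246 - 1*(-1) = -246 + 1 = -245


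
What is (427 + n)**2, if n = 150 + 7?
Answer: 341056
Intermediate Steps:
n = 157
(427 + n)**2 = (427 + 157)**2 = 584**2 = 341056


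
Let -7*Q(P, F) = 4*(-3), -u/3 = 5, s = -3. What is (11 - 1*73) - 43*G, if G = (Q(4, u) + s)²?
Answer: -6521/49 ≈ -133.08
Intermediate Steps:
u = -15 (u = -3*5 = -15)
Q(P, F) = 12/7 (Q(P, F) = -4*(-3)/7 = -⅐*(-12) = 12/7)
G = 81/49 (G = (12/7 - 3)² = (-9/7)² = 81/49 ≈ 1.6531)
(11 - 1*73) - 43*G = (11 - 1*73) - 43*81/49 = (11 - 73) - 3483/49 = -62 - 3483/49 = -6521/49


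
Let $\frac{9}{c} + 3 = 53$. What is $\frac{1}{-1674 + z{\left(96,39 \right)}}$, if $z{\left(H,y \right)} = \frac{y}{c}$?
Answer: $- \frac{3}{4372} \approx -0.00068618$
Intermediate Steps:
$c = \frac{9}{50}$ ($c = \frac{9}{-3 + 53} = \frac{9}{50} \approx 0.18$)
$z{\left(H,y \right)} = \frac{50 y}{9}$ ($z{\left(H,y \right)} = \frac{y}{\frac{9}{50}} = y \frac{50}{9} = \frac{50 y}{9}$)
$\frac{1}{-1674 + z{\left(96,39 \right)}} = \frac{1}{-1674 + \frac{50}{9} \cdot 39} = \frac{1}{-1674 + \frac{650}{3}} = \frac{1}{- \frac{4372}{3}} = - \frac{3}{4372}$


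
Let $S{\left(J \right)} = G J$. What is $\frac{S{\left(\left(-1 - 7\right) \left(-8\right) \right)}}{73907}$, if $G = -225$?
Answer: $- \frac{14400}{73907} \approx -0.19484$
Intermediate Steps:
$S{\left(J \right)} = - 225 J$
$\frac{S{\left(\left(-1 - 7\right) \left(-8\right) \right)}}{73907} = \frac{\left(-225\right) \left(-1 - 7\right) \left(-8\right)}{73907} = - 225 \left(\left(-8\right) \left(-8\right)\right) \frac{1}{73907} = \left(-225\right) 64 \cdot \frac{1}{73907} = \left(-14400\right) \frac{1}{73907} = - \frac{14400}{73907}$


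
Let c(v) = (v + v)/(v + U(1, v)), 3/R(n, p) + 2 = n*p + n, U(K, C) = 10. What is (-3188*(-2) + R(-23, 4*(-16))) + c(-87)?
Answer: 710659553/111419 ≈ 6378.3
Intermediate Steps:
R(n, p) = 3/(-2 + n + n*p) (R(n, p) = 3/(-2 + (n*p + n)) = 3/(-2 + (n + n*p)) = 3/(-2 + n + n*p))
c(v) = 2*v/(10 + v) (c(v) = (v + v)/(v + 10) = (2*v)/(10 + v) = 2*v/(10 + v))
(-3188*(-2) + R(-23, 4*(-16))) + c(-87) = (-3188*(-2) + 3/(-2 - 23 - 92*(-16))) + 2*(-87)/(10 - 87) = (6376 + 3/(-2 - 23 - 23*(-64))) + 2*(-87)/(-77) = (6376 + 3/(-2 - 23 + 1472)) + 2*(-87)*(-1/77) = (6376 + 3/1447) + 174/77 = 9226075/1447 + 174/77 = 710659553/111419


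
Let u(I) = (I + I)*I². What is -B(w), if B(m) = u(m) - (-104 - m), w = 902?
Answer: -1467742622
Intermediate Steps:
u(I) = 2*I³ (u(I) = (2*I)*I² = 2*I³)
B(m) = 104 + m + 2*m³ (B(m) = 2*m³ - (-104 - m) = 2*m³ + (104 + m) = 104 + m + 2*m³)
-B(w) = -(104 + 902 + 2*902³) = -(104 + 902 + 2*733870808) = -(104 + 902 + 1467741616) = -1*1467742622 = -1467742622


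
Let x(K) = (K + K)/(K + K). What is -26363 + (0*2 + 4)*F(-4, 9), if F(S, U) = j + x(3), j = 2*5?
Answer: -26319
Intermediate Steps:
x(K) = 1 (x(K) = (2*K)/((2*K)) = (2*K)*(1/(2*K)) = 1)
j = 10
F(S, U) = 11 (F(S, U) = 10 + 1 = 11)
-26363 + (0*2 + 4)*F(-4, 9) = -26363 + (0*2 + 4)*11 = -26363 + (0 + 4)*11 = -26363 + 4*11 = -26363 + 44 = -26319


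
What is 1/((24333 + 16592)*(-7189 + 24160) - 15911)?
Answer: 1/694522264 ≈ 1.4398e-9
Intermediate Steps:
1/((24333 + 16592)*(-7189 + 24160) - 15911) = 1/(40925*16971 - 15911) = 1/(694538175 - 15911) = 1/694522264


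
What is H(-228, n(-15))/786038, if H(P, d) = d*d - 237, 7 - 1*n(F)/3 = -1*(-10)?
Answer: -78/393019 ≈ -0.00019846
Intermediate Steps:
n(F) = -9 (n(F) = 21 - (-3)*(-10) = 21 - 3*10 = 21 - 30 = -9)
H(P, d) = -237 + d**2 (H(P, d) = d**2 - 237 = -237 + d**2)
H(-228, n(-15))/786038 = (-237 + (-9)**2)/786038 = (-237 + 81)*(1/786038) = -156*1/786038 = -78/393019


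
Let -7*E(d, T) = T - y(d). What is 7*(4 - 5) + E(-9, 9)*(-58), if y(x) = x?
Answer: 995/7 ≈ 142.14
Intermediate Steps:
E(d, T) = -T/7 + d/7 (E(d, T) = -(T - d)/7 = -T/7 + d/7)
7*(4 - 5) + E(-9, 9)*(-58) = 7*(4 - 5) + (-⅐*9 + (⅐)*(-9))*(-58) = 7*(-1) + (-9/7 - 9/7)*(-58) = -7 - 18/7*(-58) = -7 + 1044/7 = 995/7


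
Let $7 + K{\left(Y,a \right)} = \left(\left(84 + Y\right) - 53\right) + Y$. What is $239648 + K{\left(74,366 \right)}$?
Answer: $239820$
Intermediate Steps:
$K{\left(Y,a \right)} = 24 + 2 Y$ ($K{\left(Y,a \right)} = -7 + \left(\left(\left(84 + Y\right) - 53\right) + Y\right) = -7 + \left(\left(31 + Y\right) + Y\right) = -7 + \left(31 + 2 Y\right) = 24 + 2 Y$)
$239648 + K{\left(74,366 \right)} = 239648 + \left(24 + 2 \cdot 74\right) = 239648 + \left(24 + 148\right) = 239648 + 172 = 239820$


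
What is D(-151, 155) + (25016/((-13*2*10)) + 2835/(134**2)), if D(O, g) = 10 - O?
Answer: 75796991/1167140 ≈ 64.943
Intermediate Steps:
D(-151, 155) + (25016/((-13*2*10)) + 2835/(134**2)) = (10 - 1*(-151)) + (25016/((-13*2*10)) + 2835/(134**2)) = (10 + 151) + (25016/((-26*10)) + 2835/17956) = 161 + (25016/(-260) + 2835*(1/17956)) = 161 + (25016*(-1/260) + 2835/17956) = 161 + (-6254/65 + 2835/17956) = 161 - 112112549/1167140 = 75796991/1167140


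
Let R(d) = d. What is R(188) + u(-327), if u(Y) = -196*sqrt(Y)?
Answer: 188 - 196*I*sqrt(327) ≈ 188.0 - 3544.3*I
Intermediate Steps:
R(188) + u(-327) = 188 - 196*I*sqrt(327)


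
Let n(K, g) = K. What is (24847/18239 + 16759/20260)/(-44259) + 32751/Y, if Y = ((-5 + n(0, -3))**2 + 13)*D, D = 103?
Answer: 89271495150290111/10668703177188940 ≈ 8.3676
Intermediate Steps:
Y = 3914 (Y = ((-5 + 0)**2 + 13)*103 = ((-5)**2 + 13)*103 = (25 + 13)*103 = 38*103 = 3914)
(24847/18239 + 16759/20260)/(-44259) + 32751/Y = (24847/18239 + 16759/20260)/(-44259) + 32751/3914 = (24847*(1/18239) + 16759*(1/20260))*(-1/44259) + 32751*(1/3914) = (24847/18239 + 16759/20260)*(-1/44259) + 32751/3914 = (809067621/369522140)*(-1/44259) + 32751/3914 = -269689207/5451560131420 + 32751/3914 = 89271495150290111/10668703177188940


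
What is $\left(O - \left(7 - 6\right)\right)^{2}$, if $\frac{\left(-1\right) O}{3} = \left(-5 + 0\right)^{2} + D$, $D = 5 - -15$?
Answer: $18496$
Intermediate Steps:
$D = 20$ ($D = 5 + 15 = 20$)
$O = -135$ ($O = - 3 \left(\left(-5 + 0\right)^{2} + 20\right) = - 3 \left(\left(-5\right)^{2} + 20\right) = - 3 \left(25 + 20\right) = \left(-3\right) 45 = -135$)
$\left(O - \left(7 - 6\right)\right)^{2} = \left(-135 - \left(7 - 6\right)\right)^{2} = \left(-135 - 1\right)^{2} = \left(-136\right)^{2} = 18496$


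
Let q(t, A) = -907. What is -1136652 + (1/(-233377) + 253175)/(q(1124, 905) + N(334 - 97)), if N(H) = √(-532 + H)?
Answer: -109177328142364697/96028100944 - 29542610987*I*√295/96028100944 ≈ -1.1369e+6 - 5.284*I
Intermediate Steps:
-1136652 + (1/(-233377) + 253175)/(q(1124, 905) + N(334 - 97)) = -1136652 + (1/(-233377) + 253175)/(-907 + √(-532 + (334 - 97))) = -1136652 + (-1/233377 + 253175)/(-907 + √(-532 + 237)) = -1136652 + 59085221974/(233377*(-907 + √(-295))) = -1136652 + 59085221974/(233377*(-907 + I*√295))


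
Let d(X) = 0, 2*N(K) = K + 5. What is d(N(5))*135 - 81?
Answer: -81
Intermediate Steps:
N(K) = 5/2 + K/2 (N(K) = (K + 5)/2 = (5 + K)/2 = 5/2 + K/2)
d(N(5))*135 - 81 = 0*135 - 81 = 0 - 81 = -81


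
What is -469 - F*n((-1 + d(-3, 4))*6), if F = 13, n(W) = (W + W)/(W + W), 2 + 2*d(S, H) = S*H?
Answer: -482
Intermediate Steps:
d(S, H) = -1 + H*S/2 (d(S, H) = -1 + (S*H)/2 = -1 + (H*S)/2 = -1 + H*S/2)
n(W) = 1 (n(W) = (2*W)/((2*W)) = (2*W)*(1/(2*W)) = 1)
-469 - F*n((-1 + d(-3, 4))*6) = -469 - 13 = -482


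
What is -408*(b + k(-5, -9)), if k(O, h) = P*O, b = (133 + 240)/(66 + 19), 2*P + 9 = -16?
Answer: -136452/5 ≈ -27290.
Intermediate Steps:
P = -25/2 (P = -9/2 + (½)*(-16) = -9/2 - 8 = -25/2 ≈ -12.500)
b = 373/85 ≈ 4.3882
k(O, h) = -25*O/2
-408*(b + k(-5, -9)) = -408*(373/85 - 25/2*(-5)) = -408*(373/85 + 125/2) = -408*11371/170 = -136452/5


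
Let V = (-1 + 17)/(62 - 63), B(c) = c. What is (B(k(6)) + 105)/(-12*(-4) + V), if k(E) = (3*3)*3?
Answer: 33/8 ≈ 4.1250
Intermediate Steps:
k(E) = 27 (k(E) = 9*3 = 27)
V = -16 (V = 16/(-1) = 16*(-1) = -16)
(B(k(6)) + 105)/(-12*(-4) + V) = (27 + 105)/(-12*(-4) - 16) = 132/(48 - 16) = 132/32 = 132*(1/32) = 33/8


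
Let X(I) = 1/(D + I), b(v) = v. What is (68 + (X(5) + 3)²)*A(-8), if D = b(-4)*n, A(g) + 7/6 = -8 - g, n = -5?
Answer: -56322/625 ≈ -90.115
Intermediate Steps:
A(g) = -55/6 - g (A(g) = -7/6 + (-8 - g) = -55/6 - g)
D = 20 (D = -4*(-5) = 20)
X(I) = 1/(20 + I)
(68 + (X(5) + 3)²)*A(-8) = (68 + (1/(20 + 5) + 3)²)*(-55/6 - 1*(-8)) = (68 + (1/25 + 3)²)*(-55/6 + 8) = (68 + (1/25 + 3)²)*(-7/6) = (68 + (76/25)²)*(-7/6) = (68 + 5776/625)*(-7/6) = (48276/625)*(-7/6) = -56322/625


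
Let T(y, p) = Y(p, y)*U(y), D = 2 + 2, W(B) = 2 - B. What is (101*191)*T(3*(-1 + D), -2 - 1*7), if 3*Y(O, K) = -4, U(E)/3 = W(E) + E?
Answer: -154328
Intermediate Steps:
D = 4
U(E) = 6 (U(E) = 3*((2 - E) + E) = 3*2 = 6)
Y(O, K) = -4/3 (Y(O, K) = (⅓)*(-4) = -4/3)
T(y, p) = -8 (T(y, p) = -4/3*6 = -8)
(101*191)*T(3*(-1 + D), -2 - 1*7) = (101*191)*(-8) = 19291*(-8) = -154328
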